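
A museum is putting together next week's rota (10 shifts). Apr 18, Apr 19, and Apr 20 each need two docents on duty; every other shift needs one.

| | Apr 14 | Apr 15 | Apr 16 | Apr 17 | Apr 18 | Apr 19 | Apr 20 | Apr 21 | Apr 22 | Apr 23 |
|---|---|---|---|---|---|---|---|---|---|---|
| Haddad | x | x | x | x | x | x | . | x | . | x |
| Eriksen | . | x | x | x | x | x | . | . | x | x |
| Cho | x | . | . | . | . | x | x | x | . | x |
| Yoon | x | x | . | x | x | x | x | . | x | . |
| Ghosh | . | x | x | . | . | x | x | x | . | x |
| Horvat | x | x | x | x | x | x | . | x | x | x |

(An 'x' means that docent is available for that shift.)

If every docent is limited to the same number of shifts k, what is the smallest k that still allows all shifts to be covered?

With 6 docents and 13 worker-slots to fill, someone must work at least ⌈13/6⌉ = 3 shifts, so k ≥ 3.
k = 3 works: Apr 14→Haddad, Apr 15→Eriksen, Apr 16→Haddad, Apr 17→Haddad, Apr 18→Yoon+Horvat, Apr 19→Cho+Yoon, Apr 20→Cho+Yoon, Apr 21→Cho, Apr 22→Eriksen, Apr 23→Eriksen.
Loads: Haddad 3, Eriksen 3, Cho 3, Yoon 3, Ghosh 0, Horvat 1 — all ≤ 3.

3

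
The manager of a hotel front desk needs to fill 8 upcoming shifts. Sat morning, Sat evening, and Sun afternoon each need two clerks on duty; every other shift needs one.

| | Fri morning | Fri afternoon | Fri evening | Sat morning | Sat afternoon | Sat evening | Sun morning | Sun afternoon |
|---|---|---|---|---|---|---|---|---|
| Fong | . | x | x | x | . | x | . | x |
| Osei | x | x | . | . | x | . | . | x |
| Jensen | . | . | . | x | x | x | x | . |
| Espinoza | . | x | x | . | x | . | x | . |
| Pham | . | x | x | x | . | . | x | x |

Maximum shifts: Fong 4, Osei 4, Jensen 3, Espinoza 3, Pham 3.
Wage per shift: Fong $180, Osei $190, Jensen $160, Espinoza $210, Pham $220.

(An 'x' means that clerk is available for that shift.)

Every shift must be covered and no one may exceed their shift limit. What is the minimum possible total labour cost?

Fri morning can only be covered by Osei, so that assignment is forced.
Sat evening can only be covered by Fong and Jensen, so that assignment is forced.
Picking the cheapest available clerk for each shift independently would cost $1920, but that ignores the shift limits.
An optimal schedule: Fri morning→Osei, Fri afternoon→Osei, Fri evening→Fong, Sat morning→Fong+Jensen, Sat afternoon→Osei, Sat evening→Fong+Jensen, Sun morning→Jensen, Sun afternoon→Fong+Osei.
Total: 190 + 190 + 180 + 180 + 160 + 190 + 180 + 160 + 160 + 180 + 190 = $1960.

$1960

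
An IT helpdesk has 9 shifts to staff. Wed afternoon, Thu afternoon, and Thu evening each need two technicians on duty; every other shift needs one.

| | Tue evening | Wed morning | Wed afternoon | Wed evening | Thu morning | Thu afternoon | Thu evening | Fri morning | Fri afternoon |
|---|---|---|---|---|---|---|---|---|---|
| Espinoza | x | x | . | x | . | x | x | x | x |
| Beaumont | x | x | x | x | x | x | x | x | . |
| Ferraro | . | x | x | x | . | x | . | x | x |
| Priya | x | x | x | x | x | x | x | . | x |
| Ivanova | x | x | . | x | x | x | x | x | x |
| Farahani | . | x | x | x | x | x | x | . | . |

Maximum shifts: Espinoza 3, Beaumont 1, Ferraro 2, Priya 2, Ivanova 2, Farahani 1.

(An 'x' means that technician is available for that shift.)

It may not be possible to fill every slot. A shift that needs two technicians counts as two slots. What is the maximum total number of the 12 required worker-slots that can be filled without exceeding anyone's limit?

Total capacity across all technicians is 3+1+2+2+2+1 = 11, and 12 slots are needed, so at most 11 can be filled.
An assignment achieving 11: Tue evening→Espinoza, Wed morning→Ferraro, Wed afternoon→Beaumont+Ferraro, Wed evening→Ivanova, Thu morning→Priya, Thu afternoon→Farahani, Thu evening→Priya+Ivanova, Fri morning→Espinoza, Fri afternoon→Espinoza.
Loads: Espinoza 3/3, Beaumont 1/1, Ferraro 2/2, Priya 2/2, Ivanova 2/2, Farahani 1/1.

11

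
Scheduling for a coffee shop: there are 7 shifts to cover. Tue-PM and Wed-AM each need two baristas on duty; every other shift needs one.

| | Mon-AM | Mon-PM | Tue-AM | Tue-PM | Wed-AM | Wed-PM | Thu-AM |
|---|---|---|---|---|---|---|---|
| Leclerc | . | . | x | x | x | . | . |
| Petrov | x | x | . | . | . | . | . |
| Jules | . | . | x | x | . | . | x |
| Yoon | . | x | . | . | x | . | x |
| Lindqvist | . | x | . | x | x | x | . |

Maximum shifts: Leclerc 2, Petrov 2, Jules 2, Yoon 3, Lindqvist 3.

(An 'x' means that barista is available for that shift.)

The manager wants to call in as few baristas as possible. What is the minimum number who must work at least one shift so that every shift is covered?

4

9 slots to fill and no one can take more than 3, so at least ⌈9/3⌉ = 3 baristas are needed.
Any 3 baristas together have capacity at most 3+3+2 = 8 < 9 slots, so 3 can never suffice.
Leclerc, Petrov, Jules, and Lindqvist alone can cover everything: Mon-AM→Petrov, Mon-PM→Petrov, Tue-AM→Leclerc, Tue-PM→Jules+Lindqvist, Wed-AM→Leclerc+Lindqvist, Wed-PM→Lindqvist, Thu-AM→Jules.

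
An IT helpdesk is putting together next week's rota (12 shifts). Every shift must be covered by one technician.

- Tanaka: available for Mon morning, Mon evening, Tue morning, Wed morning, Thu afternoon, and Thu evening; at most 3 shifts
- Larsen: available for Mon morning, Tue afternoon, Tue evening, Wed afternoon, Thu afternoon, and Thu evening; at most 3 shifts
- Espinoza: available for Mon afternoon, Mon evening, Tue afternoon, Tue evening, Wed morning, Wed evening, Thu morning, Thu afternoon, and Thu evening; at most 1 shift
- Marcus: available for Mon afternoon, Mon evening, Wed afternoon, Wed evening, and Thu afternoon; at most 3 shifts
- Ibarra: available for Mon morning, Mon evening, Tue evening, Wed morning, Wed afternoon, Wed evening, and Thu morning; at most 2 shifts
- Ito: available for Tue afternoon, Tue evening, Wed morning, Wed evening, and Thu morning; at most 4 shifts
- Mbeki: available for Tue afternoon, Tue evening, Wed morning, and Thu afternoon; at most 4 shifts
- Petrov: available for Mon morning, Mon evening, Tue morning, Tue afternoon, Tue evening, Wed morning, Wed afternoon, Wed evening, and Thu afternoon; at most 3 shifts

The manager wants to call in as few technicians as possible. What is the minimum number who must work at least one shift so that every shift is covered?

4

12 slots to fill and no one can take more than 4, so at least ⌈12/4⌉ = 3 technicians are needed.
Any 3 technicians together have capacity at most 4+4+3 = 11 < 12 slots, so 3 can never suffice.
Tanaka, Larsen, Marcus, and Ito alone can cover everything: Mon morning→Tanaka, Mon afternoon→Marcus, Mon evening→Tanaka, Tue morning→Tanaka, Tue afternoon→Larsen, Tue evening→Larsen, Wed morning→Ito, Wed afternoon→Marcus, Wed evening→Ito, Thu morning→Ito, Thu afternoon→Marcus, Thu evening→Larsen.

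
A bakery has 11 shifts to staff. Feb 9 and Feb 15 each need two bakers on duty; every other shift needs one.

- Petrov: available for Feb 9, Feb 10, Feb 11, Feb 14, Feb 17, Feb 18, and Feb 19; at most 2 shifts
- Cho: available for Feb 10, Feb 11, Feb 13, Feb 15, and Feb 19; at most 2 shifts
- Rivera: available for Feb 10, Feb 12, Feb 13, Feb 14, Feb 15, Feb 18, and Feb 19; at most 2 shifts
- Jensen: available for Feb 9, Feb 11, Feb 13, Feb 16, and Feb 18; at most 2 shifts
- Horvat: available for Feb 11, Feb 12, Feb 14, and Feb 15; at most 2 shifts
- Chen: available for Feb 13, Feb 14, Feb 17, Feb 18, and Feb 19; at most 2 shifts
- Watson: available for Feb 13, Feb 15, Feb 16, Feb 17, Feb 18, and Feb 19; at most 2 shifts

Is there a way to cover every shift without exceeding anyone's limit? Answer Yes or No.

Feb 9 can only be covered by Petrov and Jensen, so that assignment is forced.
One valid schedule: Feb 9→Petrov+Jensen, Feb 10→Petrov, Feb 11→Cho, Feb 12→Rivera, Feb 13→Cho, Feb 14→Rivera, Feb 15→Horvat+Watson, Feb 16→Jensen, Feb 17→Chen, Feb 18→Chen, Feb 19→Watson.
Loads: Petrov 2/2, Cho 2/2, Rivera 2/2, Jensen 2/2, Horvat 1/2, Chen 2/2, Watson 2/2 — all within limits.

Yes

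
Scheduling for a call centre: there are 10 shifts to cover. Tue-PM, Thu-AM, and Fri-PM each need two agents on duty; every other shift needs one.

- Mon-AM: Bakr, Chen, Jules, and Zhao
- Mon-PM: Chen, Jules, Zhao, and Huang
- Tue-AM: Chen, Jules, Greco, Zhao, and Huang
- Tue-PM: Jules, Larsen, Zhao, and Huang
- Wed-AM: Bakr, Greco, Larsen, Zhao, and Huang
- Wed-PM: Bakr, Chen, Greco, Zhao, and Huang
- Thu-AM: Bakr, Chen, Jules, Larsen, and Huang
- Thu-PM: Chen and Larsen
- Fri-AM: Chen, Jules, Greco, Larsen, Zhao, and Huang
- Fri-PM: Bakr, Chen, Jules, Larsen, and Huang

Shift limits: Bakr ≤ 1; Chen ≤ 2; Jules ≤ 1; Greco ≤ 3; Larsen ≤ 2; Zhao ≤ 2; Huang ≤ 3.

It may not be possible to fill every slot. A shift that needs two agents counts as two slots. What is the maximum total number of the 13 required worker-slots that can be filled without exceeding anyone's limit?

Total capacity across all agents is 1+2+1+3+2+2+3 = 14, and 13 slots are needed, so at most 13 can be filled.
An assignment achieving 13: Mon-AM→Bakr, Mon-PM→Chen, Tue-AM→Greco, Tue-PM→Jules+Zhao, Wed-AM→Greco, Wed-PM→Greco, Thu-AM→Larsen+Huang, Thu-PM→Chen, Fri-AM→Zhao, Fri-PM→Larsen+Huang.
Loads: Bakr 1/1, Chen 2/2, Jules 1/1, Greco 3/3, Larsen 2/2, Zhao 2/2, Huang 2/3.

13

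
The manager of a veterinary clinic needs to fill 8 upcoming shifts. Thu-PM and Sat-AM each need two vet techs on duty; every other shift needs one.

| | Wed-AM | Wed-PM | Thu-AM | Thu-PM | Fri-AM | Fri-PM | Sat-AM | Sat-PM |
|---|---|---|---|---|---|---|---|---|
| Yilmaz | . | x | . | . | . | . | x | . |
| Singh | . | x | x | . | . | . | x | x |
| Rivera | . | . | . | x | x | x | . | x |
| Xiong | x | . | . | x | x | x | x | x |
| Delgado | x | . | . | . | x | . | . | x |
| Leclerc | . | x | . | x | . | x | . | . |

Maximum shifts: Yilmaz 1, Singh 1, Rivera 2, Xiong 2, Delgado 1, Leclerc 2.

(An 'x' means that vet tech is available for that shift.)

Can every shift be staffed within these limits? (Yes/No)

Total capacity is 1+1+2+2+1+2 = 9 but 10 worker-slots are needed — infeasible.

No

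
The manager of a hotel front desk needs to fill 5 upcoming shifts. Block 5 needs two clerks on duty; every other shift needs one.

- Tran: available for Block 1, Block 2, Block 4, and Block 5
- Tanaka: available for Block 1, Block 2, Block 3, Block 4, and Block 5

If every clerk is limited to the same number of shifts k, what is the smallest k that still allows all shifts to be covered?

3

With 2 clerks and 6 worker-slots to fill, someone must work at least ⌈6/2⌉ = 3 shifts, so k ≥ 3.
k = 3 works: Block 1→Tran, Block 2→Tran, Block 3→Tanaka, Block 4→Tanaka, Block 5→Tran+Tanaka.
Loads: Tran 3, Tanaka 3 — all ≤ 3.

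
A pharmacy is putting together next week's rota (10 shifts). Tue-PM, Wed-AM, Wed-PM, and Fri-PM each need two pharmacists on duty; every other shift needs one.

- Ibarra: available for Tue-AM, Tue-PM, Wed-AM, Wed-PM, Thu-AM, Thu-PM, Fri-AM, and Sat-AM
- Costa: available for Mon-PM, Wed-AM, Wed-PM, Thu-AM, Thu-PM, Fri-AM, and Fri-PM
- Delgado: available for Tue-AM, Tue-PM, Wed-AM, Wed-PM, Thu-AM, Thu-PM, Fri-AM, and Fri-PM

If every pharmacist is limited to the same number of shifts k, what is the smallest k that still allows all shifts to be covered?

With 3 pharmacists and 14 worker-slots to fill, someone must work at least ⌈14/3⌉ = 5 shifts, so k ≥ 5.
k = 5 works: Mon-PM→Costa, Tue-AM→Ibarra, Tue-PM→Ibarra+Delgado, Wed-AM→Ibarra+Costa, Wed-PM→Ibarra+Costa, Thu-AM→Costa, Thu-PM→Delgado, Fri-AM→Delgado, Fri-PM→Costa+Delgado, Sat-AM→Ibarra.
Loads: Ibarra 5, Costa 5, Delgado 4 — all ≤ 5.

5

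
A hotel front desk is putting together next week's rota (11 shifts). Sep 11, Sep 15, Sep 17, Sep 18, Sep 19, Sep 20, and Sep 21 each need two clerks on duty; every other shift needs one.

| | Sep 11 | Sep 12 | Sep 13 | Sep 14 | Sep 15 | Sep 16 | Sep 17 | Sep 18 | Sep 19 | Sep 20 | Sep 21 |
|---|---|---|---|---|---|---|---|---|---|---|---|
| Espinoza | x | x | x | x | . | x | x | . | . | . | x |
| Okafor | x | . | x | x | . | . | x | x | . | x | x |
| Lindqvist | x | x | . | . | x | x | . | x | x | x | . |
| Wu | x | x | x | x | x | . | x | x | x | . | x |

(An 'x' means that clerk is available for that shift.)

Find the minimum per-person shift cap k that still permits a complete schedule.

5

With 4 clerks and 18 worker-slots to fill, someone must work at least ⌈18/4⌉ = 5 shifts, so k ≥ 5.
k = 5 works: Sep 11→Okafor+Lindqvist, Sep 12→Espinoza, Sep 13→Espinoza, Sep 14→Espinoza, Sep 15→Lindqvist+Wu, Sep 16→Espinoza, Sep 17→Espinoza+Okafor, Sep 18→Okafor+Lindqvist, Sep 19→Lindqvist+Wu, Sep 20→Okafor+Lindqvist, Sep 21→Okafor+Wu.
Loads: Espinoza 5, Okafor 5, Lindqvist 5, Wu 3 — all ≤ 5.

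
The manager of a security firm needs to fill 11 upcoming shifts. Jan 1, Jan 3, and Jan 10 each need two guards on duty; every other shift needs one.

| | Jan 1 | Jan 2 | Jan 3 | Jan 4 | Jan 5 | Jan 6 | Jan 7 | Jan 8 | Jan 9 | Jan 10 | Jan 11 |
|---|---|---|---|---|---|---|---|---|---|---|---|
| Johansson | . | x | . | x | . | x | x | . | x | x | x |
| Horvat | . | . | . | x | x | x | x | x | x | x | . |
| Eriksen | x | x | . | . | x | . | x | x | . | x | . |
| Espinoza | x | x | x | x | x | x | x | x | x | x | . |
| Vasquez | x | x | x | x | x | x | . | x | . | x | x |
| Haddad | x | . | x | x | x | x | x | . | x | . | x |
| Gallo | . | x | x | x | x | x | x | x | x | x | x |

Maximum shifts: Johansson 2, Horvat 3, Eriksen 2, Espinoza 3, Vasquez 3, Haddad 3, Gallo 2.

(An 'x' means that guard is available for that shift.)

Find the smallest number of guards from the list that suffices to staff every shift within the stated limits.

5

14 slots to fill and no one can take more than 3, so at least ⌈14/3⌉ = 5 guards are needed.
Johansson, Horvat, Espinoza, Vasquez, and Haddad alone can cover everything: Jan 1→Espinoza+Vasquez, Jan 2→Johansson, Jan 3→Espinoza+Vasquez, Jan 4→Haddad, Jan 5→Horvat, Jan 6→Haddad, Jan 7→Horvat, Jan 8→Horvat, Jan 9→Haddad, Jan 10→Espinoza+Vasquez, Jan 11→Johansson.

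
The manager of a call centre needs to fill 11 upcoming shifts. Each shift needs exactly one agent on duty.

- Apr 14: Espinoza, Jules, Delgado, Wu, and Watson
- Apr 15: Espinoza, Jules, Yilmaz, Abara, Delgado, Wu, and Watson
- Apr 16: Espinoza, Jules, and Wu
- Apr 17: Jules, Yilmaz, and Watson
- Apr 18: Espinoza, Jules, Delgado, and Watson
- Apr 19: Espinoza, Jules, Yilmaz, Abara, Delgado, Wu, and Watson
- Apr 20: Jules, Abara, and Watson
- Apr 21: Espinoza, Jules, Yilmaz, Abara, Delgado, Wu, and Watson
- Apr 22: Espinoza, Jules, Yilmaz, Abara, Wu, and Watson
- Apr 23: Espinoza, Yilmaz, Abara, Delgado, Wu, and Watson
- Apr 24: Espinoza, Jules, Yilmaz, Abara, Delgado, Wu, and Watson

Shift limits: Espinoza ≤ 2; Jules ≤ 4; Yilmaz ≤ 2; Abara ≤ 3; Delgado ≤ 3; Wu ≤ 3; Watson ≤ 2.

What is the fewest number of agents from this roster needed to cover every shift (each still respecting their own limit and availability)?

4

11 slots to fill and no one can take more than 4, so at least ⌈11/4⌉ = 3 agents are needed.
Any 3 agents together have capacity at most 4+3+3 = 10 < 11 slots, so 3 can never suffice.
Espinoza, Jules, Yilmaz, and Abara alone can cover everything: Apr 14→Espinoza, Apr 15→Jules, Apr 16→Espinoza, Apr 17→Jules, Apr 18→Jules, Apr 19→Yilmaz, Apr 20→Jules, Apr 21→Abara, Apr 22→Abara, Apr 23→Yilmaz, Apr 24→Abara.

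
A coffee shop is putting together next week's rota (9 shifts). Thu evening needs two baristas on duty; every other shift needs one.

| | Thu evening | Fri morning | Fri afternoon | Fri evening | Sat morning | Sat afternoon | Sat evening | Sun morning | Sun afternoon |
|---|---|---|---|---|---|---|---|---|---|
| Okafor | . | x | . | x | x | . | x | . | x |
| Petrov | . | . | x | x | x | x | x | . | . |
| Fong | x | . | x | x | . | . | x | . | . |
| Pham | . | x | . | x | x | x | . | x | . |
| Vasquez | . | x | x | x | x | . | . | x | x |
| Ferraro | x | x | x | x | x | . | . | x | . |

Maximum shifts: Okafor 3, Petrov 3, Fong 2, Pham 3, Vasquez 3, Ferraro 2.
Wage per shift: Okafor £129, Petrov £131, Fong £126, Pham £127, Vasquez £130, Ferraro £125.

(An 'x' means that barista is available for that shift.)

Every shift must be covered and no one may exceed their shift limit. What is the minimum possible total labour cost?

£1270

Thu evening can only be covered by Fong and Ferraro, so that assignment is forced.
Picking the cheapest available barista for each shift independently would cost £1258, but that ignores the shift limits.
An optimal schedule: Thu evening→Ferraro+Fong, Fri morning→Pham, Fri afternoon→Ferraro, Fri evening→Okafor, Sat morning→Okafor, Sat afternoon→Pham, Sat evening→Fong, Sun morning→Pham, Sun afternoon→Okafor.
Total: 125 + 126 + 127 + 125 + 129 + 129 + 127 + 126 + 127 + 129 = £1270.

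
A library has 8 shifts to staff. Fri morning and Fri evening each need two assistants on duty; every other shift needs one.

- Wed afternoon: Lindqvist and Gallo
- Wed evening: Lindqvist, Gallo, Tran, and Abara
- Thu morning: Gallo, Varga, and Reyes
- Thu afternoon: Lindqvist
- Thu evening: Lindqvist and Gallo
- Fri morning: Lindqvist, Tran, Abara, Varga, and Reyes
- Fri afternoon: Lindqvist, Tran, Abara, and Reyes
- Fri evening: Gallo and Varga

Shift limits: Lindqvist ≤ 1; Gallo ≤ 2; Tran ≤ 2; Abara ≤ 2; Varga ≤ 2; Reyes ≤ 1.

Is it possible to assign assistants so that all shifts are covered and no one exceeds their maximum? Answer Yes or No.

Total capacity is 10 and 10 slots are needed, so capacity alone doesn't rule it out.
Shifts {Wed afternoon, Thu afternoon, Thu evening, Fri evening} need 5 worker-slots in total, but the assistants available for any of those shifts (Lindqvist, Gallo, and Varga) can supply at most 4 among them. So no valid schedule exists.

No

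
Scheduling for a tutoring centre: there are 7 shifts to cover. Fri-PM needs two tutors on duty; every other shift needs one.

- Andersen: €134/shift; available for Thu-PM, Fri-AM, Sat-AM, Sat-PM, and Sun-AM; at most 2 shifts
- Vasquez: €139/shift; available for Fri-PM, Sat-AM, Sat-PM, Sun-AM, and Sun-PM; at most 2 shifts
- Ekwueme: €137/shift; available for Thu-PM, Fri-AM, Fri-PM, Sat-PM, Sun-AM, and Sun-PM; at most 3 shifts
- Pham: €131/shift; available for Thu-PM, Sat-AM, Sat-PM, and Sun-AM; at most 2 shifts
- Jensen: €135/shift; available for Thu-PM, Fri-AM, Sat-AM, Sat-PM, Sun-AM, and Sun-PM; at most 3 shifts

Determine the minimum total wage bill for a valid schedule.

€1076

Fri-PM can only be covered by Vasquez and Ekwueme, so that assignment is forced.
Picking the cheapest available tutor for each shift independently would cost €1069, but that ignores the shift limits.
An optimal schedule: Thu-PM→Pham, Fri-AM→Andersen, Fri-PM→Ekwueme+Vasquez, Sat-AM→Pham, Sat-PM→Andersen, Sun-AM→Jensen, Sun-PM→Jensen.
Total: 131 + 134 + 137 + 139 + 131 + 134 + 135 + 135 = €1076.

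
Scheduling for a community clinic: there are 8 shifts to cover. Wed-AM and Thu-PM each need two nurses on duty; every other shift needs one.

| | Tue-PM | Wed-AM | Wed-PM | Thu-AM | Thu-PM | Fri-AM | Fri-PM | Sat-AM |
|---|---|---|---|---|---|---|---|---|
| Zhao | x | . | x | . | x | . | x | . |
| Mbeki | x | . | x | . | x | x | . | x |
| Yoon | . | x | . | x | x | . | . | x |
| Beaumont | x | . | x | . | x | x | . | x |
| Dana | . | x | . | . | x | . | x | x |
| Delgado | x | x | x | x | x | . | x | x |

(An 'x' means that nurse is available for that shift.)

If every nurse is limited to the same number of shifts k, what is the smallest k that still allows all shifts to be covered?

2

With 6 nurses and 10 worker-slots to fill, someone must work at least ⌈10/6⌉ = 2 shifts, so k ≥ 2.
k = 2 works: Tue-PM→Zhao, Wed-AM→Yoon+Dana, Wed-PM→Mbeki, Thu-AM→Yoon, Thu-PM→Beaumont+Dana, Fri-AM→Mbeki, Fri-PM→Zhao, Sat-AM→Beaumont.
Loads: Zhao 2, Mbeki 2, Yoon 2, Beaumont 2, Dana 2, Delgado 0 — all ≤ 2.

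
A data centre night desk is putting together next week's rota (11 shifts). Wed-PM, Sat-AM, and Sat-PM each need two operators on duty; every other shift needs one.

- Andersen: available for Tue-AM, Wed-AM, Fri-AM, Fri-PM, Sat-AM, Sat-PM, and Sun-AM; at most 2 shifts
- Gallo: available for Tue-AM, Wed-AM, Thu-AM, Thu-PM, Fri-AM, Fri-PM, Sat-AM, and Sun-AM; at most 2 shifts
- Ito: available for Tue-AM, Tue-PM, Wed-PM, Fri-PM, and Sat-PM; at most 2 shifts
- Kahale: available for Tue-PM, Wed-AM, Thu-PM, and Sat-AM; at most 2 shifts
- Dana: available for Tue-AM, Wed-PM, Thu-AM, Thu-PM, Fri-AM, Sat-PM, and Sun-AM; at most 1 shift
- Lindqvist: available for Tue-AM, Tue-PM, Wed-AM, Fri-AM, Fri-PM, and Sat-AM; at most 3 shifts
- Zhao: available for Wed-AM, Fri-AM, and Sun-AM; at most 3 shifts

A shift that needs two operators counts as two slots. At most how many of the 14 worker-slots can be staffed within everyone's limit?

Total capacity across all operators is 2+2+2+2+1+3+3 = 15, and 14 slots are needed, so at most 14 can be filled.
An assignment achieving 14: Tue-AM→Lindqvist, Tue-PM→Kahale, Wed-AM→Lindqvist, Wed-PM→Ito+Dana, Thu-AM→Gallo, Thu-PM→Gallo, Fri-AM→Zhao, Fri-PM→Andersen, Sat-AM→Kahale+Lindqvist, Sat-PM→Andersen+Ito, Sun-AM→Zhao.
Loads: Andersen 2/2, Gallo 2/2, Ito 2/2, Kahale 2/2, Dana 1/1, Lindqvist 3/3, Zhao 2/3.

14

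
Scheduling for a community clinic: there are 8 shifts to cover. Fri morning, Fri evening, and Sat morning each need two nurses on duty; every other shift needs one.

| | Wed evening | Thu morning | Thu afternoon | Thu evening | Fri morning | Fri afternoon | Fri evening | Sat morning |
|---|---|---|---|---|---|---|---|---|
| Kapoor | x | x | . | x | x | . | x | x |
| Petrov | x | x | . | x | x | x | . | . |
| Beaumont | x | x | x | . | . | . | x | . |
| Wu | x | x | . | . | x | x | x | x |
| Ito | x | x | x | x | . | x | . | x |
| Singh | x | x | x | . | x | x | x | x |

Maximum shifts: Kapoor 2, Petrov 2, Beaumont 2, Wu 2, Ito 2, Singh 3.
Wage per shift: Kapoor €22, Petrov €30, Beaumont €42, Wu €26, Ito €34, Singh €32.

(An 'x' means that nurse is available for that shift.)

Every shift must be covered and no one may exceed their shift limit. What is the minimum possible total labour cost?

Picking the cheapest available nurse for each shift independently would cost €268, but that ignores the shift limits.
An optimal schedule: Wed evening→Petrov, Thu morning→Ito, Thu afternoon→Singh, Thu evening→Kapoor, Fri morning→Kapoor+Petrov, Fri afternoon→Wu, Fri evening→Wu+Singh, Sat morning→Singh+Ito.
Total: 30 + 34 + 32 + 22 + 22 + 30 + 26 + 26 + 32 + 32 + 34 = €320.

€320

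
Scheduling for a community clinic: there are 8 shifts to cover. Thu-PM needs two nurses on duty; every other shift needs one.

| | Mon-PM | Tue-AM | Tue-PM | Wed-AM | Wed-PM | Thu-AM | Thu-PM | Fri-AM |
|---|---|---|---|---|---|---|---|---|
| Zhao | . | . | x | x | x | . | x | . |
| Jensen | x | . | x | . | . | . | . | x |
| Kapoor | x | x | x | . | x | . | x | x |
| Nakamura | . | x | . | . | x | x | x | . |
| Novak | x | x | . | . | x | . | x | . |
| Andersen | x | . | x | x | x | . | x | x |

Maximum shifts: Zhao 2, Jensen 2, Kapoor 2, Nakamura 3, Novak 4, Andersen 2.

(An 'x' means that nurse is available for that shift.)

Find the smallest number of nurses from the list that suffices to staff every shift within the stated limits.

4

9 slots to fill and no one can take more than 4, so at least ⌈9/4⌉ = 3 nurses are needed.
No set of 3 nurses can cover every shift (each such set leaves at least one shift with no one available or exceeds a cap).
Zhao, Jensen, Kapoor, and Nakamura alone can cover everything: Mon-PM→Jensen, Tue-AM→Kapoor, Tue-PM→Zhao, Wed-AM→Zhao, Wed-PM→Nakamura, Thu-AM→Nakamura, Thu-PM→Kapoor+Nakamura, Fri-AM→Jensen.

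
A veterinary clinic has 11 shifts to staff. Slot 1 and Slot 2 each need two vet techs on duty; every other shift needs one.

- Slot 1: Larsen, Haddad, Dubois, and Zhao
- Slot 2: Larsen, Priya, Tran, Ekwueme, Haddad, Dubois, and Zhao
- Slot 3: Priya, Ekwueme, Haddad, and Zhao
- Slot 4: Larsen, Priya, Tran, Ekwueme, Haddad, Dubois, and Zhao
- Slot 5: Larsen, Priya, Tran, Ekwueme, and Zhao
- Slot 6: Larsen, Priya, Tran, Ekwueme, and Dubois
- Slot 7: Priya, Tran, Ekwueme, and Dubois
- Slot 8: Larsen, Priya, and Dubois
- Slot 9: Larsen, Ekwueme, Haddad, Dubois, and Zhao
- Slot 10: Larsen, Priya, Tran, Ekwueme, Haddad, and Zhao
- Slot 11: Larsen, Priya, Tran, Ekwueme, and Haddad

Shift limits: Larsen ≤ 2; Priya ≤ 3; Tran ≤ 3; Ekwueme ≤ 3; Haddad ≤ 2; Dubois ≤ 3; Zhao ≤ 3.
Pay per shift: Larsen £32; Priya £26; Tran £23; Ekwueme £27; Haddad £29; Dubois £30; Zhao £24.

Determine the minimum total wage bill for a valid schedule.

Picking the cheapest available vet tech for each shift independently would cost £312, but that ignores the shift limits.
An optimal schedule: Slot 1→Zhao+Haddad, Slot 2→Priya+Ekwueme, Slot 3→Zhao, Slot 4→Ekwueme, Slot 5→Tran, Slot 6→Tran, Slot 7→Tran, Slot 8→Priya, Slot 9→Zhao, Slot 10→Ekwueme, Slot 11→Priya.
Total: 24 + 29 + 26 + 27 + 24 + 27 + 23 + 23 + 23 + 26 + 24 + 27 + 26 = £329.

£329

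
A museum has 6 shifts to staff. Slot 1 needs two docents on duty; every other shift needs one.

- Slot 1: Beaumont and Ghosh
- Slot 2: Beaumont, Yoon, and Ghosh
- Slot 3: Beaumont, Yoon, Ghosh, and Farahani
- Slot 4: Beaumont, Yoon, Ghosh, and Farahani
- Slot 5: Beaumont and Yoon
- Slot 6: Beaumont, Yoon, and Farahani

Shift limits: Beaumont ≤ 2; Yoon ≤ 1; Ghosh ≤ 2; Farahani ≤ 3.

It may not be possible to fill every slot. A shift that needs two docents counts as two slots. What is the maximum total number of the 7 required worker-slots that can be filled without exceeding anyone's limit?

7

Total capacity across all docents is 2+1+2+3 = 8, and 7 slots are needed, so at most 7 can be filled.
An assignment achieving 7: Slot 1→Beaumont+Ghosh, Slot 2→Yoon, Slot 3→Ghosh, Slot 4→Farahani, Slot 5→Beaumont, Slot 6→Farahani.
Loads: Beaumont 2/2, Yoon 1/1, Ghosh 2/2, Farahani 2/3.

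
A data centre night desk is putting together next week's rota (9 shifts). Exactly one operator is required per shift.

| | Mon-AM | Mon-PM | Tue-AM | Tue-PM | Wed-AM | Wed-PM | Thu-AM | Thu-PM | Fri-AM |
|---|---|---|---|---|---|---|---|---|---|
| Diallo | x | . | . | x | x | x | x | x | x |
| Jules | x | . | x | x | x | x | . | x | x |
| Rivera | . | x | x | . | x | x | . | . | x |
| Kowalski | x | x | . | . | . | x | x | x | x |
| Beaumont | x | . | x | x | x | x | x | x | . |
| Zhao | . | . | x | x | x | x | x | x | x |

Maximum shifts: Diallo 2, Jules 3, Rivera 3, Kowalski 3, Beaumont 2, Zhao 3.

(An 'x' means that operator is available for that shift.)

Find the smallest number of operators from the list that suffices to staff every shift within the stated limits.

9 slots to fill and no one can take more than 3, so at least ⌈9/3⌉ = 3 operators are needed.
Jules, Rivera, and Kowalski alone can cover everything: Mon-AM→Jules, Mon-PM→Rivera, Tue-AM→Jules, Tue-PM→Jules, Wed-AM→Rivera, Wed-PM→Rivera, Thu-AM→Kowalski, Thu-PM→Kowalski, Fri-AM→Kowalski.

3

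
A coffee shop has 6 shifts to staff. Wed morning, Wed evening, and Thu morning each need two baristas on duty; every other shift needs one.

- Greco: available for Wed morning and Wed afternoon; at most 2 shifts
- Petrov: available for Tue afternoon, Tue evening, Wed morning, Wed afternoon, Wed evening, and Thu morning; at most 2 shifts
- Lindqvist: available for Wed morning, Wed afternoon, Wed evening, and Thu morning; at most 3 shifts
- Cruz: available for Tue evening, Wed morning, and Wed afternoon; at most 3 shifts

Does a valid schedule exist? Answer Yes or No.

No

Total capacity is 10 and 9 slots are needed, so capacity alone doesn't rule it out.
Shifts {Tue afternoon, Wed evening, Thu morning} need 5 worker-slots in total, but the baristas available for any of those shifts (Petrov and Lindqvist) can supply at most 4 among them. So no valid schedule exists.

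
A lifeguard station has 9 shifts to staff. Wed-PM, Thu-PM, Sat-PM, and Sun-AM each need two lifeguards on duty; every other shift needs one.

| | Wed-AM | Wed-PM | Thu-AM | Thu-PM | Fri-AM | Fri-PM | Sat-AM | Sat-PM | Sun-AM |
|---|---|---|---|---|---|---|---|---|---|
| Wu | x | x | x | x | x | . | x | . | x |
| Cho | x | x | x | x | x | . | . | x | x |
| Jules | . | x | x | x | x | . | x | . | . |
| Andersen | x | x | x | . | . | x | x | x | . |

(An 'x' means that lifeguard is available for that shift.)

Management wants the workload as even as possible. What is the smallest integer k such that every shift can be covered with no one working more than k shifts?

With 4 lifeguards and 13 worker-slots to fill, someone must work at least ⌈13/4⌉ = 4 shifts, so k ≥ 4.
k = 4 works: Wed-AM→Wu, Wed-PM→Jules+Andersen, Thu-AM→Cho, Thu-PM→Wu+Cho, Fri-AM→Wu, Fri-PM→Andersen, Sat-AM→Jules, Sat-PM→Cho+Andersen, Sun-AM→Wu+Cho.
Loads: Wu 4, Cho 4, Jules 2, Andersen 3 — all ≤ 4.

4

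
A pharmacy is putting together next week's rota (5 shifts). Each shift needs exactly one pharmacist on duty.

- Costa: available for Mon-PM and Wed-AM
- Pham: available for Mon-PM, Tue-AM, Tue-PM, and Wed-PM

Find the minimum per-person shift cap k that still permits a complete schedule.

With 2 pharmacists and 5 worker-slots to fill, someone must work at least ⌈5/2⌉ = 3 shifts, so k ≥ 3.
k = 3 works: Mon-PM→Costa, Tue-AM→Pham, Tue-PM→Pham, Wed-AM→Costa, Wed-PM→Pham.
Loads: Costa 2, Pham 3 — all ≤ 3.

3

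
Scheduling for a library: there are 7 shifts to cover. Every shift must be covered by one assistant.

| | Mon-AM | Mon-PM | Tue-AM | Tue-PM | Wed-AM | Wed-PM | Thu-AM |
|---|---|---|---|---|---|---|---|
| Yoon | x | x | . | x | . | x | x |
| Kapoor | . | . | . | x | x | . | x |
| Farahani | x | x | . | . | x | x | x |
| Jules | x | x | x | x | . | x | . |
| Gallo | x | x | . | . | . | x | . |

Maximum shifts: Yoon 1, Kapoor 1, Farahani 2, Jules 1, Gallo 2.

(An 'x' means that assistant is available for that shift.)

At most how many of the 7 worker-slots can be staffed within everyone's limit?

7

Total capacity across all assistants is 1+1+2+1+2 = 7, and 7 slots are needed, so at most 7 can be filled.
An assignment achieving 7: Mon-AM→Farahani, Mon-PM→Gallo, Tue-AM→Jules, Tue-PM→Yoon, Wed-AM→Kapoor, Wed-PM→Gallo, Thu-AM→Farahani.
Loads: Yoon 1/1, Kapoor 1/1, Farahani 2/2, Jules 1/1, Gallo 2/2.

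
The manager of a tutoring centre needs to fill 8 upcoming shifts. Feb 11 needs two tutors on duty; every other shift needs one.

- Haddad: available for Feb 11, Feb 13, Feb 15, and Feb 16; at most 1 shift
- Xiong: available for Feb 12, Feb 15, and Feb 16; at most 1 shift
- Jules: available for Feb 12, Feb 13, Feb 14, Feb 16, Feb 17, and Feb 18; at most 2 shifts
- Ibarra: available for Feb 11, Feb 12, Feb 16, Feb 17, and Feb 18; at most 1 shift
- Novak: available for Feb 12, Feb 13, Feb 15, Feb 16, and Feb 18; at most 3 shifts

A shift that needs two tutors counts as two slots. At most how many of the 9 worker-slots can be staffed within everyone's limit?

Total capacity across all tutors is 1+1+2+1+3 = 8, and 9 slots are needed, so at most 8 can be filled.
An assignment achieving 8: Feb 11→Haddad+Ibarra, Feb 12→Novak, Feb 13→Novak, Feb 14→Jules, Feb 15→Xiong, Feb 17→Jules, Feb 18→Novak.
Loads: Haddad 1/1, Xiong 1/1, Jules 2/2, Ibarra 1/1, Novak 3/3.

8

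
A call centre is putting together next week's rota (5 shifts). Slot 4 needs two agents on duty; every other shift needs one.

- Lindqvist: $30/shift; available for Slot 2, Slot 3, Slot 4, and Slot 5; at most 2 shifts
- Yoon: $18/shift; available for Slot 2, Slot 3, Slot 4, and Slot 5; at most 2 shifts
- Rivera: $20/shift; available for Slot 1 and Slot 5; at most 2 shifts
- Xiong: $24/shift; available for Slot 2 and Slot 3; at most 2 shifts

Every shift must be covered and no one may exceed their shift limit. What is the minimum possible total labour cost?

$130

Slot 1 can only be covered by Rivera, so that assignment is forced.
Slot 4 can only be covered by Lindqvist and Yoon, so that assignment is forced.
Picking the cheapest available agent for each shift independently would cost $122, but that ignores the shift limits.
An optimal schedule: Slot 1→Rivera, Slot 2→Yoon, Slot 3→Xiong, Slot 4→Yoon+Lindqvist, Slot 5→Rivera.
Total: 20 + 18 + 24 + 18 + 30 + 20 = $130.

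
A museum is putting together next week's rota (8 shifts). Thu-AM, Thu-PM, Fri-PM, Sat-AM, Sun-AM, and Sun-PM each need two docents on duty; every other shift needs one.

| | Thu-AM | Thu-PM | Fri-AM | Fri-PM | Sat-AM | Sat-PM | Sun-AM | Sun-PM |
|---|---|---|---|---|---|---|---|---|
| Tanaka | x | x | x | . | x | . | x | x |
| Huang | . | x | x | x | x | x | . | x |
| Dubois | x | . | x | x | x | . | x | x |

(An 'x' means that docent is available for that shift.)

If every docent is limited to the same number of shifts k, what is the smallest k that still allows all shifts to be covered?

5

With 3 docents and 14 worker-slots to fill, someone must work at least ⌈14/3⌉ = 5 shifts, so k ≥ 5.
k = 5 works: Thu-AM→Tanaka+Dubois, Thu-PM→Tanaka+Huang, Fri-AM→Tanaka, Fri-PM→Huang+Dubois, Sat-AM→Tanaka+Huang, Sat-PM→Huang, Sun-AM→Tanaka+Dubois, Sun-PM→Huang+Dubois.
Loads: Tanaka 5, Huang 5, Dubois 4 — all ≤ 5.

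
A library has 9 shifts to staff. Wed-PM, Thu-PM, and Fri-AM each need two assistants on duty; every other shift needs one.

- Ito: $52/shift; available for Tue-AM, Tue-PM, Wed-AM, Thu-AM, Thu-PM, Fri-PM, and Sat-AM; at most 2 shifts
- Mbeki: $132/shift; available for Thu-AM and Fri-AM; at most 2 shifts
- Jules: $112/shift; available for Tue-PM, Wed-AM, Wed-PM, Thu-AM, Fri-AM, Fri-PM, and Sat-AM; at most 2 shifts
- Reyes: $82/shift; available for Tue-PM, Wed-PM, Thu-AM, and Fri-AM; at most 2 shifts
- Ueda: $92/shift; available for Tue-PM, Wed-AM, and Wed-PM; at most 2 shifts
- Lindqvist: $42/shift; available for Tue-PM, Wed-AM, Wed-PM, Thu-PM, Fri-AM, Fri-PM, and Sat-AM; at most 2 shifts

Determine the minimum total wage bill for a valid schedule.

Tue-AM can only be covered by Ito, so that assignment is forced.
Thu-PM can only be covered by Ito and Lindqvist, so that assignment is forced.
Picking the cheapest available assistant for each shift independently would cost $614, but that ignores the shift limits.
An optimal schedule: Tue-AM→Ito, Tue-PM→Reyes, Wed-AM→Ueda, Wed-PM→Reyes+Ueda, Thu-AM→Mbeki, Thu-PM→Ito+Lindqvist, Fri-AM→Mbeki+Lindqvist, Fri-PM→Jules, Sat-AM→Jules.
Total: 52 + 82 + 92 + 82 + 92 + 132 + 52 + 42 + 132 + 42 + 112 + 112 = $1024.

$1024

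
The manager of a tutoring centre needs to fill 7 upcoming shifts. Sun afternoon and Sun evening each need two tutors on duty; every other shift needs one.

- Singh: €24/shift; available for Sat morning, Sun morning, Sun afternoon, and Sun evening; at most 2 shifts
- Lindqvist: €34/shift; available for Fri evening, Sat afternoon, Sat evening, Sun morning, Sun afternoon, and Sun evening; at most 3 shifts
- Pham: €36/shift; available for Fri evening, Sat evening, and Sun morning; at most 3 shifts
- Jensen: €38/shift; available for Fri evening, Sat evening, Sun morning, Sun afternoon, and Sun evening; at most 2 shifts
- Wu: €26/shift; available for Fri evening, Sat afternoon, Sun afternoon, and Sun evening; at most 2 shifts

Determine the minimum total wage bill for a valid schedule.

€274

Sat morning can only be covered by Singh, so that assignment is forced.
Picking the cheapest available tutor for each shift independently would cost €234, but that ignores the shift limits.
An optimal schedule: Fri evening→Pham, Sat morning→Singh, Sat afternoon→Wu, Sat evening→Lindqvist, Sun morning→Pham, Sun afternoon→Singh+Lindqvist, Sun evening→Wu+Lindqvist.
Total: 36 + 24 + 26 + 34 + 36 + 24 + 34 + 26 + 34 = €274.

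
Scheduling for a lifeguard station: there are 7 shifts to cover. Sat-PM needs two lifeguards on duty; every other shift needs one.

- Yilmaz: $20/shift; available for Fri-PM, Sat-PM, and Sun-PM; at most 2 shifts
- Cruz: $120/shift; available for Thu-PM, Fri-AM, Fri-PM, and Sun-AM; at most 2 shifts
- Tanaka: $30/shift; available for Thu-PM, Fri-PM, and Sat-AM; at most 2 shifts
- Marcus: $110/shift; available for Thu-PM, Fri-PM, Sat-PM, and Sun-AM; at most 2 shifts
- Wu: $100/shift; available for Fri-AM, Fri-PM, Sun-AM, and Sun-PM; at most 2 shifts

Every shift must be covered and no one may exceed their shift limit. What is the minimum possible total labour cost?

Sat-AM can only be covered by Tanaka, so that assignment is forced.
Sat-PM can only be covered by Yilmaz and Marcus, so that assignment is forced.
Picking the cheapest available lifeguard for each shift independently would cost $430, but that ignores the shift limits.
An optimal schedule: Thu-PM→Tanaka, Fri-AM→Wu, Fri-PM→Marcus, Sat-AM→Tanaka, Sat-PM→Yilmaz+Marcus, Sun-AM→Wu, Sun-PM→Yilmaz.
Total: 30 + 100 + 110 + 30 + 20 + 110 + 100 + 20 = $520.

$520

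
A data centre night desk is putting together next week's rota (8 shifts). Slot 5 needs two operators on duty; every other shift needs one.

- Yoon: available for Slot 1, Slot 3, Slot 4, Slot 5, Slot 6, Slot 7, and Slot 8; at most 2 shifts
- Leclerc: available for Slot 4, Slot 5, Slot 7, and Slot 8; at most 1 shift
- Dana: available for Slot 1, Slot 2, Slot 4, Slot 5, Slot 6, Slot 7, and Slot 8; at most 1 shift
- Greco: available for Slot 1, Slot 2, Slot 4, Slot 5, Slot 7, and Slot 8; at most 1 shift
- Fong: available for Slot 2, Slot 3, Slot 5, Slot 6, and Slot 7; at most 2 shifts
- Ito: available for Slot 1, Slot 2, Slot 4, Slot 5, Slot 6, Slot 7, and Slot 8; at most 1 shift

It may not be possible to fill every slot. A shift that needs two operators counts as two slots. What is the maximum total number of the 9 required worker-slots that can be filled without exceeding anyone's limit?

8

Total capacity across all operators is 2+1+1+1+2+1 = 8, and 9 slots are needed, so at most 8 can be filled.
An assignment achieving 8: Slot 1→Yoon, Slot 2→Dana, Slot 3→Yoon, Slot 4→Leclerc, Slot 5→Fong+Ito, Slot 6→Fong, Slot 8→Greco.
Loads: Yoon 2/2, Leclerc 1/1, Dana 1/1, Greco 1/1, Fong 2/2, Ito 1/1.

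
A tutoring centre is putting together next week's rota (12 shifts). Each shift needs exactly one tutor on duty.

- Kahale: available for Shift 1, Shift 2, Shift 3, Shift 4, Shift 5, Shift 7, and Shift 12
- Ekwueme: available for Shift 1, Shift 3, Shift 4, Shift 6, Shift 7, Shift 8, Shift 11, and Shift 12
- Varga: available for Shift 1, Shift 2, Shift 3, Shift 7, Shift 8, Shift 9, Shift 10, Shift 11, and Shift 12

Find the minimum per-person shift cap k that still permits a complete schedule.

With 3 tutors and 12 worker-slots to fill, someone must work at least ⌈12/3⌉ = 4 shifts, so k ≥ 4.
k = 4 works: Shift 1→Kahale, Shift 2→Kahale, Shift 3→Ekwueme, Shift 4→Kahale, Shift 5→Kahale, Shift 6→Ekwueme, Shift 7→Varga, Shift 8→Ekwueme, Shift 9→Varga, Shift 10→Varga, Shift 11→Ekwueme, Shift 12→Varga.
Loads: Kahale 4, Ekwueme 4, Varga 4 — all ≤ 4.

4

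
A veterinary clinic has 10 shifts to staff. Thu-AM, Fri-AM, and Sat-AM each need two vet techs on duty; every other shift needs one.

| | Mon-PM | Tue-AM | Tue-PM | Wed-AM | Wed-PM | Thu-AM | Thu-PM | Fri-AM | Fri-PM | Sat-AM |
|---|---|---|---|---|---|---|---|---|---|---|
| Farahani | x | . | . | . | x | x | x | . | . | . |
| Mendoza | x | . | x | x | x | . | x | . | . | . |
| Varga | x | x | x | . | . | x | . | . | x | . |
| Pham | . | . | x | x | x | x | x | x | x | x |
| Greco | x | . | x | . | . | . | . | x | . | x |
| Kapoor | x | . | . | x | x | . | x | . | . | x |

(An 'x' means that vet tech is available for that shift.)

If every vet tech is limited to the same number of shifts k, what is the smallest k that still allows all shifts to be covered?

With 6 vet techs and 13 worker-slots to fill, someone must work at least ⌈13/6⌉ = 3 shifts, so k ≥ 3.
k = 3 works: Mon-PM→Mendoza, Tue-AM→Varga, Tue-PM→Mendoza, Wed-AM→Mendoza, Wed-PM→Farahani, Thu-AM→Farahani+Varga, Thu-PM→Farahani, Fri-AM→Pham+Greco, Fri-PM→Varga, Sat-AM→Pham+Greco.
Loads: Farahani 3, Mendoza 3, Varga 3, Pham 2, Greco 2, Kapoor 0 — all ≤ 3.

3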